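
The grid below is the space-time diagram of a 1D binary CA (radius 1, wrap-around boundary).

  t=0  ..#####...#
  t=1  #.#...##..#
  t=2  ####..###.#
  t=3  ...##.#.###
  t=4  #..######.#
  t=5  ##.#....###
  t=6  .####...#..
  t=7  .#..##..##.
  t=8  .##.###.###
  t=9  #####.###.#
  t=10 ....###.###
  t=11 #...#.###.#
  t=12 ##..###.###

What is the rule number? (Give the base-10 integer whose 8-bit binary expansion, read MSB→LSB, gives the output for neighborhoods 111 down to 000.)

124

  ### -> .   bit 7 = 0  t=0,i=3
  ##. -> #   bit 6 = 1  t=0,i=6
  #.# -> #   bit 5 = 1  t=1,i=1
  #.. -> #   bit 4 = 1  t=0,i=0
  .## -> #   bit 3 = 1  t=0,i=2
  .#. -> #   bit 2 = 1  t=0,i=10
  ..# -> .   bit 1 = 0  t=0,i=1
  ... -> .   bit 0 = 0  t=0,i=8
  bits 01111100 = 124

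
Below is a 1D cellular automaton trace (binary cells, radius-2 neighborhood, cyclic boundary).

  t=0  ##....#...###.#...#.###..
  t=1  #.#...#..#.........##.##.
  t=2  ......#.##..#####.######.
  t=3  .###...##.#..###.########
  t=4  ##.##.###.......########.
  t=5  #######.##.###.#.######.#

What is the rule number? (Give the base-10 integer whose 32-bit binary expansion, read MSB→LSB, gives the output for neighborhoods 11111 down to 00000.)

  [31] ##### => #  t=2,i=14
  [30] ####. => #  t=2,i=15
  [29] ###.# => .  t=0,i=12
  [28] ###.. => #  t=0,i=22
  [27] ##.## => #  t=1,i=21
  [26] ##.#. => .  t=0,i=13
  [25] ##..# => #  t=0,i=23
  [24] ##... => #  t=0,i=2
  [23] #.### => #  t=0,i=20
  [22] #.##. => #  t=1,i=22
  [21] #.#.# => .  t=1,i=0
  [20] #.#.. => .  t=0,i=14
  [19] #..## => .  t=0,i=24
  [18] #..#. => #  t=1,i=8
  [17] #...# => .  t=0,i=8
  [16] #.... => .  t=0,i=3
  [15] .#### => #  t=2,i=13
  [14] .###. => .  t=0,i=11
  [13] .##.# => #  t=1,i=20
  [12] .##.. => .  t=0,i=1
  [11] .#.## => #  t=0,i=19
  [10] .#.#. => .  t=1,i=1
  [9] .#..# => .  t=1,i=7
  [8] .#... => .  t=0,i=7
  [7] ..### => .  t=0,i=10
  [6] ..##. => #  t=0,i=0
  [5] ..#.# => .  t=0,i=18
  [4] ..#.. => #  t=0,i=6
  [3] ...## => #  t=0,i=9
  [2] ...#. => .  t=0,i=5
  [1] ....# => .  t=0,i=4
  [0] ..... => #  t=1,i=12
  bits 11011011110001001010100001011001 = 3687098457

3687098457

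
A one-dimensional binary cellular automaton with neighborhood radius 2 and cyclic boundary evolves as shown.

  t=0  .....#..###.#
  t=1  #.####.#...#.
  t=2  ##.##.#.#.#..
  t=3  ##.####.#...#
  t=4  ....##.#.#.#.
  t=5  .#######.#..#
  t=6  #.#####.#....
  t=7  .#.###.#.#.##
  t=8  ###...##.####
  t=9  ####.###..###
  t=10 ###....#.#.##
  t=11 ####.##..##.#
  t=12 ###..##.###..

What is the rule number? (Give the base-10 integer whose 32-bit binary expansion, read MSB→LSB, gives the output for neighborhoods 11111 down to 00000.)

3580410207

  [31] ##### => #  t=5,i=3
  [30] ####. => #  t=1,i=4
  [29] ###.# => .  t=0,i=10
  [28] ###.. => #  t=8,i=2
  [27] ##.## => .  t=2,i=2
  [26] ##.#. => #  t=0,i=11
  [25] ##..# => .  t=9,i=8
  [24] ##... => #  t=8,i=3
  [23] #.### => .  t=1,i=2
  [22] #.##. => #  t=2,i=3
  [21] #.#.# => #  t=1,i=0
  [20] #.#.. => .  t=0,i=12
  [19] #..## => #  t=0,i=7
  [18] #..#. => .  t=5,i=11
  [17] #...# => .  t=1,i=9
  [16] #.... => .  t=0,i=1
  [15] .#### => #  t=1,i=3
  [14] .###. => .  t=0,i=9
  [13] .##.# => #  t=2,i=1
  [12] .##.. => #  t=11,i=6
  [11] .#.## => #  t=1,i=1
  [10] .#.#. => .  t=1,i=12
  [9] .#..# => .  t=0,i=6
  [8] .#... => #  t=0,i=0
  [7] ..### => .  t=0,i=8
  [6] ..##. => #  t=2,i=0
  [5] ..#.# => .  t=1,i=11
  [4] ..#.. => #  t=0,i=5
  [3] ...## => #  t=3,i=11
  [2] ...#. => #  t=0,i=4
  [1] ....# => #  t=0,i=3
  [0] ..... => #  t=0,i=2
  bits 11010101011010001011100101011111 = 3580410207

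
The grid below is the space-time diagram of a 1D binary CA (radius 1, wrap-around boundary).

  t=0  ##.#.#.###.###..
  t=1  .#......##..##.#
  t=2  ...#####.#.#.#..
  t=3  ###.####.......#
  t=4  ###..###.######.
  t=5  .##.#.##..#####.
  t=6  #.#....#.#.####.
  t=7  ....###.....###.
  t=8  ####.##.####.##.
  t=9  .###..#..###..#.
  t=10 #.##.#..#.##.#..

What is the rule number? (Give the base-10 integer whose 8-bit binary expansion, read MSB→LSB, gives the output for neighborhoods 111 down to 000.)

195

  [7] ### => #  t=0,i=8
  [6] ##. => #  t=0,i=1
  [5] #.# => .  t=0,i=2
  [4] #.. => .  t=0,i=14
  [3] .## => .  t=0,i=0
  [2] .#. => .  t=0,i=3
  [1] ..# => #  t=0,i=15
  [0] ... => #  t=1,i=3
  bits 11000011 = 195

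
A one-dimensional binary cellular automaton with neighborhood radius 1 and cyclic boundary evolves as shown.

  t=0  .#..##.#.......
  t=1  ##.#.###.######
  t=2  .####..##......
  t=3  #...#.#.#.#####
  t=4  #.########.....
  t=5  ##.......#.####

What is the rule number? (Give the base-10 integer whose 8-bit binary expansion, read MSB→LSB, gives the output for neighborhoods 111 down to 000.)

  [7] ### => .  t=1,i=0
  [6] ##. => #  t=0,i=5
  [5] #.# => #  t=0,i=6
  [4] #.. => .  t=0,i=2
  [3] .## => .  t=0,i=4
  [2] .#. => #  t=0,i=1
  [1] ..# => #  t=0,i=0
  [0] ... => #  t=0,i=9
  bits 01100111 = 103

103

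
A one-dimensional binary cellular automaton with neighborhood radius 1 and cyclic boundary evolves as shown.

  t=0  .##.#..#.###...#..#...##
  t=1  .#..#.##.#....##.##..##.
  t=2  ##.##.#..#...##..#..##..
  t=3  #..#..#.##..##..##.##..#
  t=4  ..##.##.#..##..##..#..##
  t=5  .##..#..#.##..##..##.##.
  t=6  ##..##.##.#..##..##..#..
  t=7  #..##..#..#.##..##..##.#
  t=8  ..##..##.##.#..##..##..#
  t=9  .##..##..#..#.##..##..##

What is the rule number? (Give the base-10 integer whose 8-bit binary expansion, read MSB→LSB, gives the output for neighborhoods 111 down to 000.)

  ###|.  b7=0 t=0,i=10
  ##.|.  b6=0 t=0,i=2
  #.#|.  b5=0 t=0,i=0
  #..|.  b4=0 t=0,i=5
  .##|#  b3=1 t=0,i=1
  .#.|#  b2=1 t=0,i=4
  ..#|#  b1=1 t=0,i=6
  ...|.  b0=0 t=0,i=13
  bits 00001110 = 14

14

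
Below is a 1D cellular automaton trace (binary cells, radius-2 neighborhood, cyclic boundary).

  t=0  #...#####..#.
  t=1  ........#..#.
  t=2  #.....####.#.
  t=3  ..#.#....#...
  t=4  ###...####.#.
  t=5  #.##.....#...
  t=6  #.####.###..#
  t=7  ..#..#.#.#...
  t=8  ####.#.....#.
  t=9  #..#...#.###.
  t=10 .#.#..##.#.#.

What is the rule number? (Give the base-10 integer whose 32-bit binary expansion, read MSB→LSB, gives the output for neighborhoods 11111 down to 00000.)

  nb #####: next=.  (t=0,i=6, bit31=0)
  nb ####.: next=.  (t=0,i=7, bit30=0)
  nb ###.#: next=#  (t=2,i=9, bit29=1)
  nb ###..: next=#  (t=0,i=8, bit28=1)
  nb ##.##: next=.  (t=6,i=1, bit27=0)
  nb ##.#.: next=.  (t=2,i=10, bit26=0)
  nb ##..#: next=.  (t=0,i=9, bit25=0)
  nb ##...: next=#  (t=4,i=3, bit24=1)
  nb #.###: next=#  (t=4,i=0, bit23=1)
  nb #.##.: next=#  (t=5,i=2, bit22=1)
  nb #.#.#: next=.  (t=2,i=11, bit21=0)
  nb #.#..: next=.  (t=0,i=0, bit20=0)
  nb #..##: next=.  (t=6,i=11, bit19=0)
  nb #..#.: next=.  (t=0,i=10, bit18=0)
  nb #...#: next=.  (t=0,i=2, bit17=0)
  nb #....: next=#  (t=1,i=0, bit16=1)
  nb .####: next=.  (t=0,i=5, bit15=0)
  nb .###.: next=.  (t=4,i=1, bit14=0)
  nb .##.#: next=.  (t=6,i=0, bit13=0)
  nb .##..: next=#  (t=5,i=3, bit12=1)
  nb .#.##: next=.  (t=4,i=12, bit11=0)
  nb .#.#.: next=.  (t=0,i=12, bit10=0)
  nb .#..#: next=#  (t=1,i=9, bit9=1)
  nb .#...: next=.  (t=0,i=1, bit8=0)
  nb ..###: next=.  (t=0,i=4, bit7=0)
  nb ..##.: next=.  (t=6,i=12, bit6=0)
  nb ..#.#: next=#  (t=0,i=11, bit5=1)
  nb ..#..: next=#  (t=1,i=8, bit4=1)
  nb ...##: next=.  (t=0,i=3, bit3=0)
  nb ...#.: next=#  (t=1,i=7, bit2=1)
  nb ....#: next=#  (t=1,i=6, bit1=1)
  nb .....: next=.  (t=1,i=1, bit0=0)
  bits 00110001110000010001001000110110 = 834736694

834736694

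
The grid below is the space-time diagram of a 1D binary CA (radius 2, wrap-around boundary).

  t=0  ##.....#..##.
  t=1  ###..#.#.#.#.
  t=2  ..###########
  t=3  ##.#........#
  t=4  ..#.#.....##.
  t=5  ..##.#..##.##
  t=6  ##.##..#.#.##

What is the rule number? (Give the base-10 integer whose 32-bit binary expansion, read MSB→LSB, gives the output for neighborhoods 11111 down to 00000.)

393002298

  #####|.  b31=0 t=2,i=4
  ####.|.  b30=0 t=2,i=11
  ###.#|.  b29=0 t=3,i=1
  ###..|#  b28=1 t=1,i=2
  ##.##|.  b27=0 t=0,i=12
  ##.#.|#  b26=1 t=3,i=2
  ##..#|#  b25=1 t=1,i=3
  ##...|#  b24=1 t=0,i=2
  #.###|.  b23=0 t=1,i=0
  #.##.|#  b22=1 t=0,i=0
  #.#.#|#  b21=1 t=1,i=7
  #.#..|.  b20=0 t=3,i=3
  #..##|#  b19=1 t=0,i=9
  #..#.|#  b18=1 t=1,i=4
  #...#|.  b17=0 t=4,i=0
  #....|.  b16=0 t=0,i=3
  .####|#  b15=1 t=2,i=3
  .###.|.  b14=0 t=1,i=1
  .##.#|#  b13=1 t=0,i=11
  .##..|#  b12=1 t=0,i=1
  .#.##|#  b11=1 t=1,i=12
  .#.#.|#  b10=1 t=1,i=6
  .#..#|.  b9=0 t=0,i=8
  .#...|#  b8=1 t=3,i=4
  ..###|.  b7=0 t=2,i=2
  ..##.|.  b6=0 t=0,i=10
  ..#.#|#  b5=1 t=1,i=5
  ..#..|#  b4=1 t=0,i=7
  ...##|#  b3=1 t=3,i=11
  ...#.|.  b2=0 t=0,i=6
  ....#|#  b1=1 t=0,i=5
  .....|.  b0=0 t=0,i=4
  bits 00010111011011001011110100111010 = 393002298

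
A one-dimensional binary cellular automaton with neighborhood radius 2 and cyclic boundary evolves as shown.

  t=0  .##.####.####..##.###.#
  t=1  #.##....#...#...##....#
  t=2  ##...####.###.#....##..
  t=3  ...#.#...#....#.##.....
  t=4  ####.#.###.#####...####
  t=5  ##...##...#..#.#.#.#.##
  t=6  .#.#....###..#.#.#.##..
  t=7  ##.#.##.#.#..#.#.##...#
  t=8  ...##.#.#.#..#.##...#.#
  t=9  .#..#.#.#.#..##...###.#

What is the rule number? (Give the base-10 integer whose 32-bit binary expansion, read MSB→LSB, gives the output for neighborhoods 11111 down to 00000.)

  nb #####: next=#  (t=4,i=0, bit31=1)
  nb ####.: next=.  (t=0,i=6, bit30=0)
  nb ###.#: next=.  (t=0,i=7, bit29=0)
  nb ###..: next=#  (t=0,i=12, bit28=1)
  nb ##.##: next=#  (t=0,i=3, bit27=1)
  nb ##.#.: next=.  (t=0,i=21, bit26=0)
  nb ##..#: next=.  (t=0,i=13, bit25=0)
  nb ##...: next=.  (t=1,i=4, bit24=0)
  nb #.###: next=.  (t=0,i=4, bit23=0)
  nb #.##.: next=.  (t=0,i=1, bit22=0)
  nb #.#.#: next=#  (t=0,i=22, bit21=1)
  nb #.#..: next=#  (t=2,i=14, bit20=1)
  nb #..##: next=.  (t=0,i=14, bit19=0)
  nb #..#.: next=.  (t=5,i=12, bit18=0)
  nb #...#: next=#  (t=1,i=10, bit17=1)
  nb #....: next=#  (t=1,i=5, bit16=1)
  nb .####: next=.  (t=0,i=5, bit15=0)
  nb .###.: next=.  (t=0,i=19, bit14=0)
  nb .##.#: next=#  (t=0,i=2, bit13=1)
  nb .##..: next=.  (t=1,i=3, bit12=0)
  nb .#.##: next=#  (t=0,i=0, bit11=1)
  nb .#.#.: next=.  (t=3,i=4, bit10=0)
  nb .#..#: next=.  (t=5,i=11, bit9=0)
  nb .#...: next=.  (t=1,i=9, bit8=0)
  nb ..###: next=#  (t=2,i=5, bit7=1)
  nb ..##.: next=.  (t=0,i=15, bit6=0)
  nb ..#.#: next=#  (t=3,i=3, bit5=1)
  nb ..#..: next=#  (t=1,i=8, bit4=1)
  nb ...##: next=.  (t=1,i=15, bit3=0)
  nb ...#.: next=#  (t=1,i=7, bit2=1)
  nb ....#: next=#  (t=1,i=6, bit1=1)
  nb .....: next=#  (t=3,i=0, bit0=1)
  bits 10011000001100110010100010110111 = 2553489591

2553489591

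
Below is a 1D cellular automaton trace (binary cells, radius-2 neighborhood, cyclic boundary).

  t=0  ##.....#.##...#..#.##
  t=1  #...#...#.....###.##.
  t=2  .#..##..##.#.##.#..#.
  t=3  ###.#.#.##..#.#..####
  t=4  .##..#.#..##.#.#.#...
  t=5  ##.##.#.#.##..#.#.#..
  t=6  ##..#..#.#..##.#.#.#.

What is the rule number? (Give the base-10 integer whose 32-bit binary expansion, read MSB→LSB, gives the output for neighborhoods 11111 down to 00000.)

1652830169

  #####|.  b31=0 t=3,i=0
  ####.|#  b30=1 t=0,i=0
  ###.#|#  b29=1 t=1,i=16
  ###..|.  b28=0 t=0,i=1
  ##.##|.  b27=0 t=1,i=17
  ##.#.|.  b26=0 t=1,i=20
  ##..#|#  b25=1 t=2,i=6
  ##...|.  b24=0 t=0,i=2
  #.###|#  b23=1 t=0,i=19
  #.##.|.  b22=0 t=0,i=9
  #.#.#|.  b21=0 t=2,i=11
  #.#..|.  b20=0 t=1,i=0
  #..##|.  b19=0 t=2,i=3
  #..#.|#  b18=1 t=0,i=16
  #...#|.  b17=0 t=0,i=12
  #....|.  b16=0 t=0,i=3
  .####|.  b15=0 t=0,i=20
  .###.|.  b14=0 t=1,i=15
  .##.#|#  b13=1 t=1,i=19
  .##..|.  b12=0 t=0,i=10
  .#.##|#  b11=1 t=0,i=8
  .#.#.|#  b10=1 t=3,i=5
  .#..#|#  b9=1 t=0,i=15
  .#...|#  b8=1 t=1,i=1
  ..###|#  b7=1 t=1,i=14
  ..##.|#  b6=1 t=2,i=4
  ..#.#|.  b5=0 t=0,i=7
  ..#..|#  b4=1 t=0,i=14
  ...##|#  b3=1 t=1,i=13
  ...#.|.  b2=0 t=0,i=6
  ....#|.  b1=0 t=0,i=5
  .....|#  b0=1 t=0,i=4
  bits 01100010100001000010111111011001 = 1652830169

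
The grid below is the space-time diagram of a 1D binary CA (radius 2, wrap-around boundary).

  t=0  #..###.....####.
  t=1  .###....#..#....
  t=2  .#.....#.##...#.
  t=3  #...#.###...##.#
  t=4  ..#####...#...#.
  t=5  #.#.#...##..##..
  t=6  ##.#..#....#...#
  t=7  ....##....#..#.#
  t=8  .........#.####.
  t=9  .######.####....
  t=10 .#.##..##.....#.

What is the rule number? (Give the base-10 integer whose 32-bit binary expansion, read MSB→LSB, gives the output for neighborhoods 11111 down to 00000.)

  ##### -> #   bit 31 = 1  t=4,i=4
  ####. -> .   bit 30 = 0  t=0,i=13
  ###.# -> .   bit 29 = 0  t=0,i=14
  ###.. -> .   bit 28 = 0  t=0,i=5
  ##.## -> #   bit 27 = 1  t=3,i=14
  ##.#. -> .   bit 26 = 0  t=0,i=15
  ##..# -> .   bit 25 = 0  t=5,i=10
  ##... -> .   bit 24 = 0  t=0,i=6
  #.### -> #   bit 23 = 1  t=3,i=6
  #.##. -> .   bit 22 = 0  t=2,i=9
  #.#.# -> .   bit 21 = 0  t=5,i=2
  #.#.. -> .   bit 20 = 0  t=0,i=0
  #..## -> #   bit 19 = 1  t=0,i=2
  #..#. -> #   bit 18 = 1  t=1,i=10
  #...# -> #   bit 17 = 1  t=2,i=12
  #.... -> .   bit 16 = 0  t=0,i=7
  .#### -> .   bit 15 = 0  t=0,i=12
  .###. -> .   bit 14 = 0  t=0,i=4
  .##.# -> .   bit 13 = 0  t=3,i=13
  .##.. -> .   bit 12 = 0  t=2,i=10
  .#.## -> #   bit 11 = 1  t=2,i=8
  .#.#. -> #   bit 10 = 1  t=5,i=1
  .#..# -> #   bit 9 = 1  t=0,i=1
  .#... -> .   bit 8 = 0  t=1,i=12
  ..### -> #   bit 7 = 1  t=0,i=3
  ..##. -> .   bit 6 = 0  t=3,i=12
  ..#.# -> #   bit 5 = 1  t=2,i=7
  ..#.. -> .   bit 4 = 0  t=1,i=8
  ...## -> .   bit 3 = 0  t=0,i=10
  ...#. -> #   bit 2 = 1  t=1,i=7
  ....# -> .   bit 1 = 0  t=0,i=9
  ..... -> #   bit 0 = 1  t=0,i=8
  bits 10001000100011100000111010100101 = 2291011237

2291011237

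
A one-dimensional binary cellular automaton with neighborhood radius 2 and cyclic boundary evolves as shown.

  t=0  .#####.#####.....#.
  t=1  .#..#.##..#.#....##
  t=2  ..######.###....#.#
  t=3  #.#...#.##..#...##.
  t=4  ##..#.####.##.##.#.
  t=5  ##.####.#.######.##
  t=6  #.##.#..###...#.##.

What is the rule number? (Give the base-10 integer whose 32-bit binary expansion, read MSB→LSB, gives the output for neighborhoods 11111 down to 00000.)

  [31] ##### => .  t=0,i=3
  [30] ####. => #  t=0,i=4
  [29] ###.# => .  t=0,i=5
  [28] ###.. => .  t=0,i=11
  [27] ##.## => #  t=0,i=6
  [26] ##.#. => .  t=1,i=0
  [25] ##..# => .  t=1,i=8
  [24] ##... => #  t=0,i=12
  [23] #.### => #  t=0,i=7
  [22] #.##. => #  t=1,i=6
  [21] #.#.# => #  t=3,i=0
  [20] #.#.. => .  t=1,i=1
  [19] #..## => .  t=0,i=0
  [18] #..#. => #  t=1,i=3
  [17] #...# => #  t=3,i=4
  [16] #.... => .  t=0,i=13
  [15] .#### => .  t=0,i=2
  [14] .###. => .  t=2,i=10
  [13] .##.# => #  t=1,i=18
  [12] .##.. => #  t=1,i=7
  [11] .#.## => #  t=1,i=5
  [10] .#.#. => #  t=1,i=11
  [9] .#..# => #  t=0,i=18
  [8] .#... => .  t=1,i=13
  [7] ..### => #  t=0,i=1
  [6] ..##. => .  t=1,i=17
  [5] ..#.# => #  t=1,i=4
  [4] ..#.. => #  t=0,i=17
  [3] ...## => #  t=1,i=16
  [2] ...#. => .  t=0,i=16
  [1] ....# => .  t=0,i=15
  [0] ..... => .  t=0,i=14
  bits 01001001111001100011111010111000 = 1239826104

1239826104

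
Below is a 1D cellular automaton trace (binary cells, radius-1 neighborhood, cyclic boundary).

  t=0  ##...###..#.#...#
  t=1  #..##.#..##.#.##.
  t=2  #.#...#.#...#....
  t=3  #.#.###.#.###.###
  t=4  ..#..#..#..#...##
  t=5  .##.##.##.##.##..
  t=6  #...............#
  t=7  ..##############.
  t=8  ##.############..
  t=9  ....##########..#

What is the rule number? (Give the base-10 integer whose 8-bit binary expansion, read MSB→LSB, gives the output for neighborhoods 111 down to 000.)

135

  ###|#  b7=1 t=0,i=0
  ##.|.  b6=0 t=0,i=1
  #.#|.  b5=0 t=0,i=11
  #..|.  b4=0 t=0,i=2
  .##|.  b3=0 t=0,i=5
  .#.|#  b2=1 t=0,i=10
  ..#|#  b1=1 t=0,i=4
  ...|#  b0=1 t=0,i=3
  bits 10000111 = 135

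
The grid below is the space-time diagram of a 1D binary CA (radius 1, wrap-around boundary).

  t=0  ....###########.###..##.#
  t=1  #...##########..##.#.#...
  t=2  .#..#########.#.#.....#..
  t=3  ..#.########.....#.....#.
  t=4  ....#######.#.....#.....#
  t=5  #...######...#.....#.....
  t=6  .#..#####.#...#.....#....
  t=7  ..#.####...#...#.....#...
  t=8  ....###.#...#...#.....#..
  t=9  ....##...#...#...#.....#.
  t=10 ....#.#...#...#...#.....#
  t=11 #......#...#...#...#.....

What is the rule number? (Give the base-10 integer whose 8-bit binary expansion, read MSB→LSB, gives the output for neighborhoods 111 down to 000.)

152

  nb ###: next=#  (t=0,i=5, bit7=1)
  nb ##.: next=.  (t=0,i=14, bit6=0)
  nb #.#: next=.  (t=0,i=15, bit5=0)
  nb #..: next=#  (t=0,i=0, bit4=1)
  nb .##: next=#  (t=0,i=4, bit3=1)
  nb .#.: next=.  (t=0,i=24, bit2=0)
  nb ..#: next=.  (t=0,i=3, bit1=0)
  nb ...: next=.  (t=0,i=1, bit0=0)
  bits 10011000 = 152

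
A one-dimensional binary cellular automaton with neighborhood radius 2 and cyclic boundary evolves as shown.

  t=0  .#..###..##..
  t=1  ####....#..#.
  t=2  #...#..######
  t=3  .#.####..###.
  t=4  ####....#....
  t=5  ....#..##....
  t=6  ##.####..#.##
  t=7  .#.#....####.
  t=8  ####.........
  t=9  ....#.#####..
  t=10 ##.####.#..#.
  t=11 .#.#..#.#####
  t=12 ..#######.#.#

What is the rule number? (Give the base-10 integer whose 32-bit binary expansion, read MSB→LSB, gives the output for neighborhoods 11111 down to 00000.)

  ##### -> #   bit 31 = 1  t=2,i=9
  ####. -> .   bit 30 = 0  t=1,i=2
  ###.# -> #   bit 29 = 1  t=6,i=1
  ###.. -> .   bit 28 = 0  t=0,i=6
  ##.## -> .   bit 27 = 0  t=6,i=2
  ##.#. -> .   bit 26 = 0  t=10,i=7
  ##..# -> .   bit 25 = 0  t=0,i=7
  ##... -> #   bit 24 = 1  t=0,i=11
  #.### -> #   bit 23 = 1  t=1,i=0
  #.##. -> .   bit 22 = 0  t=10,i=0
  #.#.# -> .   bit 21 = 0  t=11,i=1
  #.#.. -> #   bit 20 = 1  t=7,i=3
  #..## -> #   bit 19 = 1  t=0,i=3
  #..#. -> #   bit 18 = 1  t=1,i=10
  #...# -> .   bit 17 = 0  t=0,i=12
  #.... -> .   bit 16 = 0  t=1,i=5
  .#### -> .   bit 15 = 0  t=1,i=1
  .###. -> .   bit 14 = 0  t=0,i=5
  .##.# -> #   bit 13 = 1  t=10,i=1
  .##.. -> .   bit 12 = 0  t=0,i=10
  .#.## -> #   bit 11 = 1  t=1,i=12
  .#.#. -> #   bit 10 = 1  t=7,i=2
  .#..# -> #   bit 9 = 1  t=0,i=2
  .#... -> .   bit 8 = 0  t=4,i=9
  ..### -> .   bit 7 = 0  t=0,i=4
  ..##. -> .   bit 6 = 0  t=0,i=9
  ..#.# -> #   bit 5 = 1  t=1,i=11
  ..#.. -> #   bit 4 = 1  t=0,i=1
  ...## -> .   bit 3 = 0  t=4,i=12
  ...#. -> #   bit 2 = 1  t=0,i=0
  ....# -> .   bit 1 = 0  t=1,i=6
  ..... -> #   bit 0 = 1  t=5,i=0
  bits 10100001100111000010111000110101 = 2711367221

2711367221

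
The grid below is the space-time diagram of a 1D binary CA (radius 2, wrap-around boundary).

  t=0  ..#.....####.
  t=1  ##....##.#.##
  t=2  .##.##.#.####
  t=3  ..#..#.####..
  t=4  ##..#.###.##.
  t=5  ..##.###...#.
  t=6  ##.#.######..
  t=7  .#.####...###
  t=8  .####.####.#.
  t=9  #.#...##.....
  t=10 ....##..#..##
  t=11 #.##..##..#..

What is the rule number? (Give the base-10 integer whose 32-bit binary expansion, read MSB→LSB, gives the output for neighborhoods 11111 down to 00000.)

330229774

  [31] ##### => .  t=6,i=7
  [30] ####. => .  t=0,i=10
  [29] ###.# => .  t=2,i=12
  [28] ###.. => #  t=0,i=11
  [27] ##.## => .  t=2,i=0
  [26] ##.#. => .  t=1,i=8
  [25] ##..# => #  t=4,i=2
  [24] ##... => #  t=0,i=12
  [23] #.### => #  t=1,i=11
  [22] #.##. => .  t=2,i=1
  [21] #.#.# => #  t=1,i=9
  [20] #.#.. => .  t=8,i=11
  [19] #..## => #  t=6,i=12
  [18] #..#. => #  t=3,i=4
  [17] #...# => #  t=0,i=0
  [16] #.... => .  t=0,i=4
  [15] .#### => #  t=0,i=9
  [14] .###. => #  t=4,i=7
  [13] .##.# => #  t=1,i=7
  [12] .##.. => .  t=4,i=1
  [11] .#.## => #  t=1,i=10
  [10] .#.#. => .  t=9,i=1
  [9] .#..# => .  t=3,i=3
  [8] .#... => .  t=0,i=3
  [7] ..### => .  t=0,i=8
  [6] ..##. => .  t=1,i=6
  [5] ..#.# => .  t=3,i=5
  [4] ..#.. => .  t=0,i=2
  [3] ...## => #  t=0,i=7
  [2] ...#. => #  t=0,i=1
  [1] ....# => #  t=0,i=6
  [0] ..... => .  t=0,i=5
  bits 00010011101011101110100000001110 = 330229774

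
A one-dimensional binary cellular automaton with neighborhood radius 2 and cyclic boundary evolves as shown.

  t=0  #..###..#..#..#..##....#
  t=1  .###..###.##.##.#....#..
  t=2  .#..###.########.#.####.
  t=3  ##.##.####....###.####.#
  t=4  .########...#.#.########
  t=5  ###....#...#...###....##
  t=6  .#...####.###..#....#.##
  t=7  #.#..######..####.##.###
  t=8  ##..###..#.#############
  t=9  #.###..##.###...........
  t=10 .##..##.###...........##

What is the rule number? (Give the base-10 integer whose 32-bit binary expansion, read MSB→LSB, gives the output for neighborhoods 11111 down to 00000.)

  ##### -> .   bit 31 = 0  t=2,i=10
  ####. -> #   bit 30 = 1  t=2,i=14
  ###.# -> #   bit 29 = 1  t=1,i=8
  ###.. -> .   bit 28 = 0  t=0,i=5
  ##.## -> #   bit 27 = 1  t=1,i=9
  ##.#. -> #   bit 26 = 1  t=1,i=15
  ##..# -> #   bit 25 = 1  t=0,i=1
  ##... -> .   bit 24 = 0  t=0,i=19
  #.### -> #   bit 23 = 1  t=2,i=8
  #.##. -> #   bit 22 = 1  t=1,i=10
  #.#.# -> .   bit 21 = 0  t=2,i=17
  #.#.. -> .   bit 20 = 0  t=1,i=16
  #..## -> #   bit 19 = 1  t=0,i=2
  #..#. -> #   bit 18 = 1  t=0,i=7
  #...# -> .   bit 17 = 0  t=1,i=23
  #.... -> .   bit 16 = 0  t=0,i=20
  .#### -> #   bit 15 = 1  t=2,i=9
  .###. -> .   bit 14 = 0  t=0,i=4
  .##.# -> #   bit 13 = 1  t=1,i=11
  .##.. -> .   bit 12 = 0  t=0,i=0
  .#.## -> #   bit 11 = 1  t=2,i=18
  .#.#. -> .   bit 10 = 0  t=4,i=13
  .#..# -> .   bit 9 = 0  t=0,i=9
  .#... -> #   bit 8 = 1  t=1,i=17
  ..### -> #   bit 7 = 1  t=0,i=3
  ..##. -> .   bit 6 = 0  t=0,i=17
  ..#.# -> .   bit 5 = 0  t=4,i=12
  ..#.. -> #   bit 4 = 1  t=0,i=8
  ...## -> .   bit 3 = 0  t=0,i=22
  ...#. -> #   bit 2 = 1  t=1,i=20
  ....# -> #   bit 1 = 1  t=0,i=21
  ..... -> .   bit 0 = 0  t=9,i=15
  bits 01101110110011001010100110010110 = 1858906518

1858906518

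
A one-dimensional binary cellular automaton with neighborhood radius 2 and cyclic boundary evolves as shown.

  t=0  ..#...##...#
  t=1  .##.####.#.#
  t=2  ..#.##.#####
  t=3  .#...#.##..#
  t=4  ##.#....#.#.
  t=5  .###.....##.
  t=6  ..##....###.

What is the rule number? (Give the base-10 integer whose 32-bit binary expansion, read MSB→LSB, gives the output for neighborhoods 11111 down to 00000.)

  ##### -> .   bit 31 = 0  t=2,i=9
  ####. -> .   bit 30 = 0  t=1,i=6
  ###.# -> #   bit 29 = 1  t=1,i=7
  ###.. -> #   bit 28 = 1  t=2,i=11
  ##.## -> .   bit 27 = 0  t=1,i=3
  ##.#. -> #   bit 26 = 1  t=1,i=8
  ##..# -> .   bit 25 = 0  t=2,i=0
  ##... -> .   bit 24 = 0  t=0,i=8
  #.### -> #   bit 23 = 1  t=1,i=4
  #.##. -> .   bit 22 = 0  t=1,i=1
  #.#.# -> #   bit 21 = 1  t=1,i=9
  #.#.. -> #   bit 20 = 1  t=3,i=1
  #..## -> .   bit 19 = 0  t=5,i=0
  #..#. -> #   bit 18 = 1  t=0,i=1
  #...# -> #   bit 17 = 1  t=0,i=4
  #.... -> .   bit 16 = 0  t=4,i=5
  .#### -> #   bit 15 = 1  t=1,i=5
  .###. -> #   bit 14 = 1  t=5,i=2
  .##.# -> #   bit 13 = 1  t=1,i=2
  .##.. -> #   bit 12 = 1  t=0,i=7
  .#.## -> .   bit 11 = 0  t=1,i=0
  .#.#. -> #   bit 10 = 1  t=1,i=10
  .#..# -> .   bit 9 = 0  t=0,i=0
  .#... -> .   bit 8 = 0  t=0,i=3
  ..### -> .   bit 7 = 0  t=5,i=1
  ..##. -> #   bit 6 = 1  t=0,i=6
  ..#.# -> .   bit 5 = 0  t=2,i=2
  ..#.. -> #   bit 4 = 1  t=0,i=2
  ...## -> #   bit 3 = 1  t=0,i=5
  ...#. -> .   bit 2 = 0  t=0,i=10
  ....# -> .   bit 1 = 0  t=4,i=6
  ..... -> .   bit 0 = 0  t=5,i=6
  bits 00110100101101101111010001011000 = 884405336

884405336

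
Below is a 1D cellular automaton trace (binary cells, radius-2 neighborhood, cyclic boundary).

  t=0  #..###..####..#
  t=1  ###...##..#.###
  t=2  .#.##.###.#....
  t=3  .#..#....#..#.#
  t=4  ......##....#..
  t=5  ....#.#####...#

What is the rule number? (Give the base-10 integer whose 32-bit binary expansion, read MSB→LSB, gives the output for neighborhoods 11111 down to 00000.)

1191915618

  ##### -> .   bit 31 = 0  t=1,i=0
  ####. -> #   bit 30 = 1  t=0,i=10
  ###.# -> .   bit 29 = 0  t=2,i=8
  ###.. -> .   bit 28 = 0  t=0,i=5
  ##.## -> .   bit 27 = 0  t=2,i=5
  ##.#. -> #   bit 26 = 1  t=2,i=9
  ##..# -> #   bit 25 = 1  t=0,i=1
  ##... -> #   bit 24 = 1  t=1,i=3
  #.### -> .   bit 23 = 0  t=1,i=12
  #.##. -> .   bit 22 = 0  t=2,i=3
  #.#.# -> .   bit 21 = 0  t=3,i=14
  #.#.. -> .   bit 20 = 0  t=2,i=10
  #..## -> #   bit 19 = 1  t=0,i=2
  #..#. -> .   bit 18 = 0  t=1,i=9
  #...# -> #   bit 17 = 1  t=1,i=4
  #.... -> #   bit 16 = 1  t=2,i=12
  .#### -> .   bit 15 = 0  t=0,i=9
  .###. -> .   bit 14 = 0  t=0,i=4
  .##.# -> #   bit 13 = 1  t=2,i=4
  .##.. -> #   bit 12 = 1  t=0,i=0
  .#.## -> .   bit 11 = 0  t=1,i=11
  .#.#. -> .   bit 10 = 0  t=3,i=0
  .#..# -> .   bit 9 = 0  t=3,i=2
  .#... -> .   bit 8 = 0  t=2,i=11
  ..### -> .   bit 7 = 0  t=0,i=3
  ..##. -> #   bit 6 = 1  t=0,i=14
  ..#.# -> #   bit 5 = 1  t=1,i=10
  ..#.. -> .   bit 4 = 0  t=3,i=4
  ...## -> .   bit 3 = 0  t=1,i=5
  ...#. -> .   bit 2 = 0  t=2,i=0
  ....# -> #   bit 1 = 1  t=2,i=14
  ..... -> .   bit 0 = 0  t=2,i=13
  bits 01000111000010110011000001100010 = 1191915618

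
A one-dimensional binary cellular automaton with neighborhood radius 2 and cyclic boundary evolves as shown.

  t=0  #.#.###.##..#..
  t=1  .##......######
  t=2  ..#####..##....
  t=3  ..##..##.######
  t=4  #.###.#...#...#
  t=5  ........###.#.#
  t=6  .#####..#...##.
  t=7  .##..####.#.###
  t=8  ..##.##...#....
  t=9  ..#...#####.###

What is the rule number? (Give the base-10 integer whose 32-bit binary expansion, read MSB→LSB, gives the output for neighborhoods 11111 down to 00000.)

  ##### -> .   bit 31 = 0  t=1,i=11
  ####. -> .   bit 30 = 0  t=1,i=13
  ###.# -> .   bit 29 = 0  t=0,i=6
  ###.. -> #   bit 28 = 1  t=2,i=6
  ##.## -> .   bit 27 = 0  t=0,i=7
  ##.#. -> .   bit 26 = 0  t=4,i=5
  ##..# -> #   bit 25 = 1  t=0,i=10
  ##... -> #   bit 24 = 1  t=1,i=3
  #.### -> .   bit 23 = 0  t=0,i=4
  #.##. -> .   bit 22 = 0  t=0,i=8
  #.#.# -> #   bit 21 = 1  t=0,i=2
  #.#.. -> .   bit 20 = 0  t=4,i=6
  #..## -> .   bit 19 = 0  t=2,i=8
  #..#. -> #   bit 18 = 1  t=0,i=11
  #...# -> #   bit 17 = 1  t=4,i=8
  #.... -> #   bit 16 = 1  t=1,i=4
  .#### -> #   bit 15 = 1  t=1,i=10
  .###. -> .   bit 14 = 0  t=0,i=5
  .##.# -> .   bit 13 = 0  t=3,i=7
  .##.. -> #   bit 12 = 1  t=0,i=9
  .#.## -> .   bit 11 = 0  t=0,i=3
  .#.#. -> #   bit 10 = 1  t=0,i=1
  .#..# -> #   bit 9 = 1  t=0,i=13
  .#... -> .   bit 8 = 0  t=4,i=7
  ..### -> #   bit 7 = 1  t=1,i=9
  ..##. -> #   bit 6 = 1  t=2,i=9
  ..#.# -> .   bit 5 = 0  t=0,i=0
  ..#.. -> #   bit 4 = 1  t=0,i=12
  ...## -> .   bit 3 = 0  t=1,i=8
  ...#. -> #   bit 2 = 1  t=4,i=9
  ....# -> .   bit 1 = 0  t=1,i=7
  ..... -> #   bit 0 = 1  t=1,i=5
  bits 00010011001001111001011011010101 = 321361621

321361621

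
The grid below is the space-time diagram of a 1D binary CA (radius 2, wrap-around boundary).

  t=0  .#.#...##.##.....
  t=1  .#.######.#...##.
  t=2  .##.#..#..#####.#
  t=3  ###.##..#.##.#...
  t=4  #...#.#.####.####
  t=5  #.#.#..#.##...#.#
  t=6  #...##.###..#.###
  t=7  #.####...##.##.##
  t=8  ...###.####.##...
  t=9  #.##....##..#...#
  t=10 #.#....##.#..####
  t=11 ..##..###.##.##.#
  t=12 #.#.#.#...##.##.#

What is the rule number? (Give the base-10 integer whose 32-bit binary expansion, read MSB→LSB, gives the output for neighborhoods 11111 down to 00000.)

1381149673

  ##### -> .   bit 31 = 0  t=1,i=5
  ####. -> #   bit 30 = 1  t=1,i=7
  ###.# -> .   bit 29 = 0  t=1,i=8
  ###.. -> #   bit 28 = 1  t=4,i=0
  ##.## -> .   bit 27 = 0  t=0,i=9
  ##.#. -> .   bit 26 = 0  t=1,i=9
  ##..# -> #   bit 25 = 1  t=1,i=16
  ##... -> .   bit 24 = 0  t=0,i=12
  #.### -> .   bit 23 = 0  t=1,i=3
  #.##. -> #   bit 22 = 1  t=0,i=10
  #.#.# -> .   bit 21 = 0  t=2,i=16
  #.#.. -> #   bit 20 = 1  t=0,i=3
  #..## -> .   bit 19 = 0  t=2,i=9
  #..#. -> .   bit 18 = 0  t=1,i=0
  #...# -> #   bit 17 = 1  t=0,i=5
  #.... -> .   bit 16 = 0  t=0,i=13
  .#### -> #   bit 15 = 1  t=1,i=4
  .###. -> .   bit 14 = 0  t=3,i=1
  .##.# -> #   bit 13 = 1  t=0,i=8
  .##.. -> .   bit 12 = 0  t=0,i=11
  .#.## -> #   bit 11 = 1  t=1,i=2
  .#.#. -> .   bit 10 = 0  t=0,i=2
  .#..# -> #   bit 9 = 1  t=2,i=5
  .#... -> #   bit 8 = 1  t=0,i=4
  ..### -> #   bit 7 = 1  t=2,i=10
  ..##. -> #   bit 6 = 1  t=0,i=7
  ..#.# -> #   bit 5 = 1  t=0,i=1
  ..#.. -> .   bit 4 = 0  t=2,i=7
  ...## -> #   bit 3 = 1  t=0,i=6
  ...#. -> .   bit 2 = 0  t=0,i=0
  ....# -> .   bit 1 = 0  t=0,i=16
  ..... -> #   bit 0 = 1  t=0,i=14
  bits 01010010010100101010101111101001 = 1381149673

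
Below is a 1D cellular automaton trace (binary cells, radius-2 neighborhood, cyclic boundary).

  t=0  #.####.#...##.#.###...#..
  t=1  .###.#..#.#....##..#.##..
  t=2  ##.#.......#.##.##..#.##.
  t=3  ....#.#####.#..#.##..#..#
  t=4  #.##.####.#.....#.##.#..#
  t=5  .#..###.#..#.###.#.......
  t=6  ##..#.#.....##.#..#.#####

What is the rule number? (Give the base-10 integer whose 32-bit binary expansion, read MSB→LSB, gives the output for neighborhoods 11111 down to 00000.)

2877331871

  nb #####: next=#  (t=3,i=8, bit31=1)
  nb ####.: next=.  (t=0,i=4, bit30=0)
  nb ###.#: next=#  (t=0,i=5, bit29=1)
  nb ###..: next=.  (t=0,i=18, bit28=0)
  nb ##.##: next=#  (t=2,i=15, bit27=1)
  nb ##.#.: next=.  (t=0,i=6, bit26=0)
  nb ##..#: next=#  (t=1,i=17, bit25=1)
  nb ##...: next=#  (t=0,i=19, bit24=1)
  nb #.###: next=#  (t=0,i=2, bit23=1)
  nb #.##.: next=.  (t=1,i=21, bit22=0)
  nb #.#.#: next=.  (t=0,i=14, bit21=0)
  nb #.#..: next=.  (t=0,i=7, bit20=0)
  nb #..##: next=.  (t=4,i=23, bit19=0)
  nb #..#.: next=.  (t=0,i=24, bit18=0)
  nb #...#: next=.  (t=0,i=9, bit17=0)
  nb #....: next=.  (t=1,i=12, bit16=0)
  nb .####: next=#  (t=0,i=3, bit15=1)
  nb .###.: next=.  (t=0,i=17, bit14=0)
  nb .##.#: next=.  (t=0,i=12, bit13=0)
  nb .##..: next=#  (t=1,i=16, bit12=1)
  nb .#.##: next=#  (t=0,i=1, bit11=1)
  nb .#.#.: next=.  (t=1,i=9, bit10=0)
  nb .#..#: next=.  (t=0,i=23, bit9=0)
  nb .#...: next=#  (t=0,i=8, bit8=1)
  nb ..###: next=#  (t=1,i=1, bit7=1)
  nb ..##.: next=.  (t=0,i=11, bit6=0)
  nb ..#.#: next=.  (t=0,i=0, bit5=0)
  nb ..#..: next=#  (t=0,i=22, bit4=1)
  nb ...##: next=#  (t=0,i=10, bit3=1)
  nb ...#.: next=#  (t=0,i=21, bit2=1)
  nb ....#: next=#  (t=1,i=13, bit1=1)
  nb .....: next=#  (t=2,i=6, bit0=1)
  bits 10101011100000001001100110011111 = 2877331871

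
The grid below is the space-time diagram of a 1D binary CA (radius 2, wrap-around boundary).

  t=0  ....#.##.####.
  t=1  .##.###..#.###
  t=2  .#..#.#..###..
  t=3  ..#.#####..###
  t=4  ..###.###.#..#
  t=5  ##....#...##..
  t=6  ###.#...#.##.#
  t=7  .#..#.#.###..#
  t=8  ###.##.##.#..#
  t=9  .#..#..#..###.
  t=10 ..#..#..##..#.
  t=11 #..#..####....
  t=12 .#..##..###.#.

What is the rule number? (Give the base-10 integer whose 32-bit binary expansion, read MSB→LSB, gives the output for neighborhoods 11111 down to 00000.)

3520732771

  nb #####: next=#  (t=3,i=6, bit31=1)
  nb ####.: next=#  (t=0,i=11, bit30=1)
  nb ###.#: next=.  (t=1,i=13, bit29=0)
  nb ###..: next=#  (t=0,i=12, bit28=1)
  nb ##.##: next=.  (t=0,i=8, bit27=0)
  nb ##.#.: next=.  (t=4,i=9, bit26=0)
  nb ##..#: next=.  (t=1,i=7, bit25=0)
  nb ##...: next=#  (t=0,i=13, bit24=1)
  nb #.###: next=#  (t=0,i=9, bit23=1)
  nb #.##.: next=#  (t=0,i=6, bit22=1)
  nb #.#.#: next=.  (t=7,i=6, bit21=0)
  nb #.#..: next=#  (t=2,i=6, bit20=1)
  nb #..##: next=#  (t=2,i=8, bit19=1)
  nb #..#.: next=.  (t=1,i=8, bit18=0)
  nb #...#: next=#  (t=2,i=13, bit17=1)
  nb #....: next=.  (t=0,i=0, bit16=0)
  nb .####: next=.  (t=0,i=10, bit15=0)
  nb .###.: next=.  (t=1,i=5, bit14=0)
  nb .##.#: next=.  (t=0,i=7, bit13=0)
  nb .##..: next=#  (t=5,i=1, bit12=1)
  nb .#.##: next=#  (t=0,i=5, bit11=1)
  nb .#.#.: next=#  (t=2,i=5, bit10=1)
  nb .#..#: next=#  (t=2,i=2, bit9=1)
  nb .#...: next=.  (t=5,i=7, bit8=0)
  nb ..###: next=.  (t=2,i=9, bit7=0)
  nb ..##.: next=#  (t=5,i=0, bit6=1)
  nb ..#.#: next=#  (t=0,i=4, bit5=1)
  nb ..#..: next=.  (t=2,i=1, bit4=0)
  nb ...##: next=.  (t=5,i=9, bit3=0)
  nb ...#.: next=.  (t=0,i=3, bit2=0)
  nb ....#: next=#  (t=0,i=2, bit1=1)
  nb .....: next=#  (t=0,i=1, bit0=1)
  bits 11010001110110100001111001100011 = 3520732771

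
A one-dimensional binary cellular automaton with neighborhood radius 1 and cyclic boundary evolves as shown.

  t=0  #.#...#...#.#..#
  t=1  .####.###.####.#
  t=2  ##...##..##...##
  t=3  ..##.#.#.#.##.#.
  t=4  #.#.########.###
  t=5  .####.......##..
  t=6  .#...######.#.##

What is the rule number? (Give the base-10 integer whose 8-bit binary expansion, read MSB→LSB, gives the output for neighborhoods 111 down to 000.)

  ### -> .   bit 7 = 0  t=1,i=2
  ##. -> .   bit 6 = 0  t=0,i=0
  #.# -> #   bit 5 = 1  t=0,i=1
  #.. -> #   bit 4 = 1  t=0,i=3
  .## -> #   bit 3 = 1  t=0,i=15
  .#. -> #   bit 2 = 1  t=0,i=2
  ..# -> .   bit 1 = 0  t=0,i=5
  ... -> #   bit 0 = 1  t=0,i=4
  bits 00111101 = 61

61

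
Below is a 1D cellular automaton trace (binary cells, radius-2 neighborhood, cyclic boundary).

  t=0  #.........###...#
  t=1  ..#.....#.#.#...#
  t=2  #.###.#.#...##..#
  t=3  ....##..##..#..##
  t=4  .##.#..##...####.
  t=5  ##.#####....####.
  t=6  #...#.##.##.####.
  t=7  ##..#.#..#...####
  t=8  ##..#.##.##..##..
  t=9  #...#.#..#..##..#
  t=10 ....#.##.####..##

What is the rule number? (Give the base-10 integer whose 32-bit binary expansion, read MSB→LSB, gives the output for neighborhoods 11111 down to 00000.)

1952023538

  [31] ##### => .  t=5,i=5
  [30] ####. => #  t=4,i=14
  [29] ###.# => #  t=2,i=4
  [28] ###.. => #  t=0,i=12
  [27] ##.## => .  t=2,i=1
  [26] ##.#. => #  t=2,i=5
  [25] ##..# => .  t=2,i=14
  [24] ##... => .  t=0,i=1
  [23] #.### => .  t=2,i=2
  [22] #.##. => #  t=5,i=0
  [21] #.#.# => .  t=1,i=10
  [20] #.#.. => #  t=1,i=12
  [19] #..## => #  t=2,i=15
  [18] #..#. => .  t=1,i=1
  [17] #...# => .  t=0,i=14
  [16] #.... => #  t=0,i=2
  [15] .#### => #  t=4,i=13
  [14] .###. => .  t=0,i=11
  [13] .##.# => .  t=2,i=0
  [12] .##.. => .  t=0,i=0
  [11] .#.## => .  t=6,i=5
  [10] .#.#. => .  t=1,i=9
  [9] .#..# => #  t=1,i=0
  [8] .#... => #  t=1,i=3
  [7] ..### => #  t=0,i=10
  [6] ..##. => #  t=0,i=16
  [5] ..#.# => #  t=1,i=8
  [4] ..#.. => #  t=1,i=2
  [3] ...## => .  t=0,i=9
  [2] ...#. => .  t=1,i=7
  [1] ....# => #  t=0,i=8
  [0] ..... => .  t=0,i=3
  bits 01110100010110011000001111110010 = 1952023538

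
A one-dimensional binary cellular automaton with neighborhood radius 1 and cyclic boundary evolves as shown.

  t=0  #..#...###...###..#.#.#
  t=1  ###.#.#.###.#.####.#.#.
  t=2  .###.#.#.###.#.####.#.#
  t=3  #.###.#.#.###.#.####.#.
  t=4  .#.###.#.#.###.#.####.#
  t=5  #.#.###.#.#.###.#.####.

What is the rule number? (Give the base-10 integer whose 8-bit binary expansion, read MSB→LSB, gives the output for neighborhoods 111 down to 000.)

242

  ###|#  b7=1 t=0,i=8
  ##.|#  b6=1 t=0,i=0
  #.#|#  b5=1 t=0,i=19
  #..|#  b4=1 t=0,i=1
  .##|.  b3=0 t=0,i=7
  .#.|.  b2=0 t=0,i=3
  ..#|#  b1=1 t=0,i=2
  ...|.  b0=0 t=0,i=5
  bits 11110010 = 242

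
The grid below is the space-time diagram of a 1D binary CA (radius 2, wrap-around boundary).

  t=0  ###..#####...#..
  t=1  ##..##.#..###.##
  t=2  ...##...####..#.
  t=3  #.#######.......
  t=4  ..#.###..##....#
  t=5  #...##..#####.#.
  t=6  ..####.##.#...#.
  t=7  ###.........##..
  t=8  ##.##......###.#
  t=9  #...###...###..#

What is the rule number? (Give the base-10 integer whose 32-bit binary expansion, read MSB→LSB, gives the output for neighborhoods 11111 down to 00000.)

  nb #####: next=#  (t=0,i=7, bit31=1)
  nb ####.: next=.  (t=0,i=8, bit30=0)
  nb ###.#: next=.  (t=1,i=12, bit29=0)
  nb ###..: next=.  (t=0,i=2, bit28=0)
  nb ##.##: next=.  (t=1,i=13, bit27=0)
  nb ##.#.: next=.  (t=1,i=6, bit26=0)
  nb ##..#: next=.  (t=0,i=3, bit25=0)
  nb ##...: next=#  (t=0,i=10, bit24=1)
  nb #.###: next=#  (t=1,i=14, bit23=1)
  nb #.##.: next=.  (t=6,i=7, bit22=0)
  nb #.#.#: next=#  (t=5,i=14, bit21=1)
  nb #.#..: next=.  (t=1,i=7, bit20=0)
  nb #..##: next=#  (t=0,i=4, bit19=1)
  nb #..#.: next=.  (t=2,i=13, bit18=0)
  nb #...#: next=#  (t=0,i=11, bit17=1)
  nb #....: next=#  (t=2,i=0, bit16=1)
  nb .####: next=.  (t=0,i=6, bit15=0)
  nb .###.: next=#  (t=0,i=1, bit14=1)
  nb .##.#: next=.  (t=1,i=5, bit13=0)
  nb .##..: next=#  (t=2,i=4, bit12=1)
  nb .#.##: next=.  (t=3,i=1, bit11=0)
  nb .#.#.: next=.  (t=5,i=15, bit10=0)
  nb .#..#: next=#  (t=0,i=14, bit9=1)
  nb .#...: next=.  (t=2,i=15, bit8=0)
  nb ..###: next=#  (t=0,i=0, bit7=1)
  nb ..##.: next=#  (t=1,i=4, bit6=1)
  nb ..#.#: next=.  (t=3,i=0, bit5=0)
  nb ..#..: next=.  (t=0,i=13, bit4=0)
  nb ...##: next=#  (t=2,i=2, bit3=1)
  nb ...#.: next=#  (t=0,i=12, bit2=1)
  nb ....#: next=.  (t=2,i=1, bit1=0)
  nb .....: next=.  (t=3,i=11, bit0=0)
  bits 10000001101010110101001011001100 = 2175488716

2175488716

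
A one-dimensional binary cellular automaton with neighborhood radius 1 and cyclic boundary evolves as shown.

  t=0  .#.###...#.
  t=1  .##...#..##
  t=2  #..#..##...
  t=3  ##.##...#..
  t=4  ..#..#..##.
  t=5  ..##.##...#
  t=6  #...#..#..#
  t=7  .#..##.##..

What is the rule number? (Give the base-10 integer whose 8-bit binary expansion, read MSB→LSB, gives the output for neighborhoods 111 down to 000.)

  ###|.  b7=0 t=0,i=4
  ##.|.  b6=0 t=0,i=5
  #.#|#  b5=1 t=0,i=2
  #..|#  b4=1 t=0,i=6
  .##|.  b3=0 t=0,i=3
  .#.|#  b2=1 t=0,i=1
  ..#|.  b1=0 t=0,i=0
  ...|.  b0=0 t=0,i=7
  bits 00110100 = 52

52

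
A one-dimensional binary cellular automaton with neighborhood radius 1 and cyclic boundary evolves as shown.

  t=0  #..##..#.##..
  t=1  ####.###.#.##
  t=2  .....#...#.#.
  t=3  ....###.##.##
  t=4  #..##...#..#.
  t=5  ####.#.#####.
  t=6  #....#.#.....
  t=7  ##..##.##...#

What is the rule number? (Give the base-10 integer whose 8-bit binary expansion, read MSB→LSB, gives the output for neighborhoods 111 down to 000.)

  nb ###: next=.  (t=1,i=0, bit7=0)
  nb ##.: next=.  (t=0,i=4, bit6=0)
  nb #.#: next=.  (t=0,i=8, bit5=0)
  nb #..: next=#  (t=0,i=1, bit4=1)
  nb .##: next=#  (t=0,i=3, bit3=1)
  nb .#.: next=#  (t=0,i=0, bit2=1)
  nb ..#: next=#  (t=0,i=2, bit1=1)
  nb ...: next=.  (t=2,i=0, bit0=0)
  bits 00011110 = 30

30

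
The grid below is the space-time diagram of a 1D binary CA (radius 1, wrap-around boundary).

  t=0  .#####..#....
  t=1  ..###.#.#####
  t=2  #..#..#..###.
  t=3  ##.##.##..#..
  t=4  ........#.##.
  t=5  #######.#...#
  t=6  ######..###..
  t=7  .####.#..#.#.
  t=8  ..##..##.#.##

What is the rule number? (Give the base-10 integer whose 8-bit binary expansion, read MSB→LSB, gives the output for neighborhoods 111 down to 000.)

  ### -> #   bit 7 = 1  t=0,i=2
  ##. -> .   bit 6 = 0  t=0,i=5
  #.# -> .   bit 5 = 0  t=1,i=5
  #.. -> #   bit 4 = 1  t=0,i=6
  .## -> .   bit 3 = 0  t=0,i=1
  .#. -> #   bit 2 = 1  t=0,i=8
  ..# -> .   bit 1 = 0  t=0,i=0
  ... -> #   bit 0 = 1  t=0,i=10
  bits 10010101 = 149

149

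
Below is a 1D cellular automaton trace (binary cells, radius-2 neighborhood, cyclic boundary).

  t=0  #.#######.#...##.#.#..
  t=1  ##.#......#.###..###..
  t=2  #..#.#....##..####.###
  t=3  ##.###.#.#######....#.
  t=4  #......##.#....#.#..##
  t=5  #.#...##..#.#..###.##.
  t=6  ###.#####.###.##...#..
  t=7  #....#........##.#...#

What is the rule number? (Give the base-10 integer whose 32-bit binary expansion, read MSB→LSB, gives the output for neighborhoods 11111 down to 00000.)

310090984

  [31] ##### => .  t=0,i=4
  [30] ####. => .  t=0,i=7
  [29] ###.# => .  t=0,i=8
  [28] ###.. => #  t=1,i=14
  [27] ##.## => .  t=2,i=18
  [26] ##.#. => .  t=0,i=9
  [25] ##..# => #  t=1,i=15
  [24] ##... => .  t=3,i=16
  [23] #.### => .  t=0,i=2
  [22] #.##. => #  t=3,i=0
  [21] #.#.# => #  t=0,i=17
  [20] #.#.. => #  t=0,i=10
  [19] #..## => #  t=1,i=16
  [18] #..#. => .  t=0,i=21
  [17] #...# => #  t=0,i=12
  [16] #.... => #  t=1,i=5
  [15] .#### => #  t=0,i=3
  [14] .###. => .  t=1,i=13
  [13] .##.# => .  t=0,i=15
  [12] .##.. => #  t=2,i=11
  [11] .#.## => #  t=0,i=1
  [10] .#.#. => #  t=0,i=18
  [9] .#..# => .  t=0,i=20
  [8] .#... => .  t=0,i=11
  [7] ..### => #  t=1,i=17
  [6] ..##. => #  t=0,i=14
  [5] ..#.# => #  t=0,i=0
  [4] ..#.. => .  t=6,i=19
  [3] ...## => #  t=0,i=13
  [2] ...#. => .  t=1,i=9
  [1] ....# => .  t=1,i=8
  [0] ..... => .  t=1,i=6
  bits 00010010011110111001110011101000 = 310090984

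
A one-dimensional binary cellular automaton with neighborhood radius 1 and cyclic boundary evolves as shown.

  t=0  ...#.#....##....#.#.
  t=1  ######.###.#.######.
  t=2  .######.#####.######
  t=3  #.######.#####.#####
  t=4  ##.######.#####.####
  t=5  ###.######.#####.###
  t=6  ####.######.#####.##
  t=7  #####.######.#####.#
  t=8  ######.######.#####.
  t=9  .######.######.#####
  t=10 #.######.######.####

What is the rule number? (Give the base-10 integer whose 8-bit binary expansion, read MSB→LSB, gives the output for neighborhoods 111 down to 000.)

231

  [7] ### => #  t=1,i=1
  [6] ##. => #  t=0,i=11
  [5] #.# => #  t=0,i=4
  [4] #.. => .  t=0,i=6
  [3] .## => .  t=0,i=10
  [2] .#. => #  t=0,i=3
  [1] ..# => #  t=0,i=2
  [0] ... => #  t=0,i=0
  bits 11100111 = 231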